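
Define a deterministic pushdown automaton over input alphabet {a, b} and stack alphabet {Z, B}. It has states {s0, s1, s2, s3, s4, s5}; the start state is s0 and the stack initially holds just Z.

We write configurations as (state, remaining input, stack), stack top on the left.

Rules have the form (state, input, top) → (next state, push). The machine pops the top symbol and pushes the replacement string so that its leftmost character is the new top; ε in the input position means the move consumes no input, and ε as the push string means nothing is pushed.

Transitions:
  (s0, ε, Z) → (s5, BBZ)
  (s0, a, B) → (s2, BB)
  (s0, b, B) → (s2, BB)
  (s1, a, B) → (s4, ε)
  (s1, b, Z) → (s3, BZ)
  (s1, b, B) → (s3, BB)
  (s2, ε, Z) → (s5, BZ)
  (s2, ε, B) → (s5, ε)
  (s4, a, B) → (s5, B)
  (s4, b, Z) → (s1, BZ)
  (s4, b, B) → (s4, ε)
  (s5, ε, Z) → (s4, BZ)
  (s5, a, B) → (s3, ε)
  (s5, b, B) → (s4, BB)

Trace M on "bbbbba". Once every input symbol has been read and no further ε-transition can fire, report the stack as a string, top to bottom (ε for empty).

(s0, bbbbba, Z) ⊢ (s5, bbbbba, BBZ) ⊢ (s4, bbbba, BBBZ) ⊢ (s4, bbba, BBZ) ⊢ (s4, bba, BZ) ⊢ (s4, ba, Z) ⊢ (s1, a, BZ) ⊢ (s4, ε, Z)
All input consumed in state s4 with stack Z.

Z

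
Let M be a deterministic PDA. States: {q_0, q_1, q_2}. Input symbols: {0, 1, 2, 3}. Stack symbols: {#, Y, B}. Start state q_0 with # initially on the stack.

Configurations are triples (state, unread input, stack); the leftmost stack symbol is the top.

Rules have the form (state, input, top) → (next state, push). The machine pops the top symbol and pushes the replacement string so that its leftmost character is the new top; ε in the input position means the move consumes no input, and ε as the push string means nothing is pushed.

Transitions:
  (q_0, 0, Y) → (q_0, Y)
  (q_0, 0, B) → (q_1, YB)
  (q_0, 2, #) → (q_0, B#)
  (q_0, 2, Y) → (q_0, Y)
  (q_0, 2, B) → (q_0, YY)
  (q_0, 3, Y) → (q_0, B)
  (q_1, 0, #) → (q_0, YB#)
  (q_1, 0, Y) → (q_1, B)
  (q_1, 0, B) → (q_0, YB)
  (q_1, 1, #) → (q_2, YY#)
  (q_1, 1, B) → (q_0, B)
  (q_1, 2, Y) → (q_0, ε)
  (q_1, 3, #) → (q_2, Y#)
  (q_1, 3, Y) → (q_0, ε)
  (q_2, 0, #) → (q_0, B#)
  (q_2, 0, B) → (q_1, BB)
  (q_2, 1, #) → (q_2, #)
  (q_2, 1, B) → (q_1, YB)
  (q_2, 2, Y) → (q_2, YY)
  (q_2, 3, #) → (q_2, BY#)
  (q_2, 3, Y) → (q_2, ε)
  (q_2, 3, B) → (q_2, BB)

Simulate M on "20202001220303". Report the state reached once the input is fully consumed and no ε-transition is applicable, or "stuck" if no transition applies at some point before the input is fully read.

q_0

(q_0, 20202001220303, #)
  read 2, top #: go to q_0, push B# → (q_0, 0202001220303, B#)
  read 0, top B: go to q_1, push YB → (q_1, 202001220303, YB#)
  read 2, top Y: go to q_0, push ε → (q_0, 02001220303, B#)
  read 0, top B: go to q_1, push YB → (q_1, 2001220303, YB#)
  read 2, top Y: go to q_0, push ε → (q_0, 001220303, B#)
  read 0, top B: go to q_1, push YB → (q_1, 01220303, YB#)
  read 0, top Y: go to q_1, push B → (q_1, 1220303, BB#)
  read 1, top B: go to q_0, push B → (q_0, 220303, BB#)
  read 2, top B: go to q_0, push YY → (q_0, 20303, YYB#)
  read 2, top Y: go to q_0, push Y → (q_0, 0303, YYB#)
  read 0, top Y: go to q_0, push Y → (q_0, 303, YYB#)
  read 3, top Y: go to q_0, push B → (q_0, 03, BYB#)
  read 0, top B: go to q_1, push YB → (q_1, 3, YBYB#)
  read 3, top Y: go to q_0, push ε → (q_0, ε, BYB#)
All input consumed; M is in state q_0.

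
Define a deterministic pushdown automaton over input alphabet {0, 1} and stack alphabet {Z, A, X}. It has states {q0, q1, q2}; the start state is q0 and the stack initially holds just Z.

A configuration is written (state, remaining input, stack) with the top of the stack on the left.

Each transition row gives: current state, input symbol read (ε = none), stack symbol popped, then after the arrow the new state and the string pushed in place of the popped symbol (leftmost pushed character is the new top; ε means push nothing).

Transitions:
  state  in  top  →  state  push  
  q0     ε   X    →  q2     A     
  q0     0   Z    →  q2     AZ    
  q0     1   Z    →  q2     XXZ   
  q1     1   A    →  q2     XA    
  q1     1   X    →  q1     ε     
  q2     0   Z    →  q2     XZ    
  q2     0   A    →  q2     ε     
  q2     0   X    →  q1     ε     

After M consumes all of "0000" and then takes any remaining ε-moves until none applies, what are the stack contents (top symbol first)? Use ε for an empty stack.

(q0, 0000, Z)
  read 0, top Z: go to q2, push AZ → (q2, 000, AZ)
  read 0, top A: go to q2, push ε → (q2, 00, Z)
  read 0, top Z: go to q2, push XZ → (q2, 0, XZ)
  read 0, top X: go to q1, push ε → (q1, ε, Z)
All input consumed in state q1 with stack Z.

Z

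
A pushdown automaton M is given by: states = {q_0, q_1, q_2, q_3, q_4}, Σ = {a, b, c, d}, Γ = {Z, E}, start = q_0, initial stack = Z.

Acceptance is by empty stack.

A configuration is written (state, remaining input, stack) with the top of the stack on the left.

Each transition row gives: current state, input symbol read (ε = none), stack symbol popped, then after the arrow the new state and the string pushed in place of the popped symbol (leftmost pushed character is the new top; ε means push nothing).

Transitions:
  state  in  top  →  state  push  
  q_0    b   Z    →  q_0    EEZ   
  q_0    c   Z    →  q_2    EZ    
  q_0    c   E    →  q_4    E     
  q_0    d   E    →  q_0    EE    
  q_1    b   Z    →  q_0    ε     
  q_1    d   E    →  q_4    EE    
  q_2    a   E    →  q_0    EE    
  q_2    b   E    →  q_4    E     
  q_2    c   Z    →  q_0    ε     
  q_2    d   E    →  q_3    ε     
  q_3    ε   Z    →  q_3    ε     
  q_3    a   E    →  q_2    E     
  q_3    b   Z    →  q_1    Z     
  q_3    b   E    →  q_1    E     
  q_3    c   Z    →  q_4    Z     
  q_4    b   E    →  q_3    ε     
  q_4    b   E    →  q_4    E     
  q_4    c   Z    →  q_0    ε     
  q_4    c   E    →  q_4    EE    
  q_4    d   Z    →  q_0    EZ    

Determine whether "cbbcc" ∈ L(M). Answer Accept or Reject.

One accepting computation: (q_0, cbbcc, Z) ⊢ (q_2, bbcc, EZ) ⊢ (q_4, bcc, EZ) ⊢ (q_3, cc, Z) ⊢ (q_4, c, Z) ⊢ (q_0, ε, ε)
All input consumed and the stack is empty.

Accept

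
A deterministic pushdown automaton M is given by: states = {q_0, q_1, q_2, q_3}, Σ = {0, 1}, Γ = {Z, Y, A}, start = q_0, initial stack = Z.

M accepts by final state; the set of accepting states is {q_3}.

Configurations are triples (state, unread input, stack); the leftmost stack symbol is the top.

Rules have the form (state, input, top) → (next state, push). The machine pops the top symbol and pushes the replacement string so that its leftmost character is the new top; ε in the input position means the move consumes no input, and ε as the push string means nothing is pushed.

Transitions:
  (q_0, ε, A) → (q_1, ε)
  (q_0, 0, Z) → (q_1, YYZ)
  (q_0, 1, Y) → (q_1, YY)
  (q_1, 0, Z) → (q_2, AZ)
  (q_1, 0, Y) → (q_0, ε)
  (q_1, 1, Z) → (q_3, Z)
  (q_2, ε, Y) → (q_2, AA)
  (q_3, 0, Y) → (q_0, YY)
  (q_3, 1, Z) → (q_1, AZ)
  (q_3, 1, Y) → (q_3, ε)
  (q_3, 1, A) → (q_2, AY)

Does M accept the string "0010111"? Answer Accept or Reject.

Reject

(q_0, 0010111, Z) ⊢ (q_1, 010111, YYZ) ⊢ (q_0, 10111, YZ) ⊢ (q_1, 0111, YYZ) ⊢ (q_0, 111, YZ) ⊢ (q_1, 11, YYZ)
No transition applies at (q_1, 11, YYZ); input not fully consumed.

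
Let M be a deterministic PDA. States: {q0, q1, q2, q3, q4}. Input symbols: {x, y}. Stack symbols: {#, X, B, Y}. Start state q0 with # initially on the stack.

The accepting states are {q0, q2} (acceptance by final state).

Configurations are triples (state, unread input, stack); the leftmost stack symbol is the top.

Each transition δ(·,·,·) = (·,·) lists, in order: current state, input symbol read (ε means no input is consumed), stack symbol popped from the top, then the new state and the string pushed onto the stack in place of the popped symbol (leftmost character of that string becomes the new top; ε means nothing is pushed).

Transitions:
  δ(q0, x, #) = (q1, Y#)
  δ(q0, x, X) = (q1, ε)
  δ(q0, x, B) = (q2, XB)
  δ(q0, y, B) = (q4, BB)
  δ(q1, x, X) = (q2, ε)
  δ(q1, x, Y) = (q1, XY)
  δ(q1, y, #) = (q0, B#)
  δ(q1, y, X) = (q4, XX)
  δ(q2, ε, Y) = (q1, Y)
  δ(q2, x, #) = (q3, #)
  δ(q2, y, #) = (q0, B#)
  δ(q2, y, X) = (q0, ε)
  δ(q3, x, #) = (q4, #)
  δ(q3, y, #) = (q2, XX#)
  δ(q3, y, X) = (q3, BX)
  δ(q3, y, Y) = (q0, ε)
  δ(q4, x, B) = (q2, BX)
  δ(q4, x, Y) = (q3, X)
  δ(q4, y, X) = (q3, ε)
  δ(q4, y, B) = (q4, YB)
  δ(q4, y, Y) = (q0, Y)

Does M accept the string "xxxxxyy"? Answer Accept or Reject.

(q0, xxxxxyy, #) ⊢ (q1, xxxxyy, Y#) ⊢ (q1, xxxyy, XY#) ⊢ (q2, xxyy, Y#) ⊢ (q1, xxyy, Y#) ⊢ (q1, xyy, XY#) ⊢ (q2, yy, Y#) ⊢ (q1, yy, Y#)
No transition applies at (q1, yy, Y#); input not fully consumed.

Reject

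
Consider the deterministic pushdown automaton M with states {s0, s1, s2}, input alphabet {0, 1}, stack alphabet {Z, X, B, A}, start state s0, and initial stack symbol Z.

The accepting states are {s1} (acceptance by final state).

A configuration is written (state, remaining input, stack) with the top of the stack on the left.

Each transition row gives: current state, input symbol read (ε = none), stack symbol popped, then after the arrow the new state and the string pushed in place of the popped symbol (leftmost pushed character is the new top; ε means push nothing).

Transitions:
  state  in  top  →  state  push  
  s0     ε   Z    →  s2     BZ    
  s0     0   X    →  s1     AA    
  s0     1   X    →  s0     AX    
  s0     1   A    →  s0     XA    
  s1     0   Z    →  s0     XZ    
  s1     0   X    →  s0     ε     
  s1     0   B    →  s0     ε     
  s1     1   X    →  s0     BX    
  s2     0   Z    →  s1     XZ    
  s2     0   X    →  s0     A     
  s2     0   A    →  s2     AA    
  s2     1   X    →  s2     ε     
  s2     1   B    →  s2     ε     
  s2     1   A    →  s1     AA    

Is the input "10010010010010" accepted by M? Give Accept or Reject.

Accept

(s0, 10010010010010, Z) ⊢ (s2, 10010010010010, BZ) ⊢ (s2, 0010010010010, Z) ⊢ (s1, 010010010010, XZ) ⊢ (s0, 10010010010, Z) ⊢ (s2, 10010010010, BZ) ⊢ (s2, 0010010010, Z) ⊢ (s1, 010010010, XZ) ⊢ (s0, 10010010, Z) ⊢ (s2, 10010010, BZ) ⊢ (s2, 0010010, Z) ⊢ (s1, 010010, XZ) ⊢ (s0, 10010, Z) ⊢ (s2, 10010, BZ) ⊢ (s2, 0010, Z) ⊢ (s1, 010, XZ) ⊢ (s0, 10, Z) ⊢ (s2, 10, BZ) ⊢ (s2, 0, Z) ⊢ (s1, ε, XZ)
All input consumed; state s1 ∈ F.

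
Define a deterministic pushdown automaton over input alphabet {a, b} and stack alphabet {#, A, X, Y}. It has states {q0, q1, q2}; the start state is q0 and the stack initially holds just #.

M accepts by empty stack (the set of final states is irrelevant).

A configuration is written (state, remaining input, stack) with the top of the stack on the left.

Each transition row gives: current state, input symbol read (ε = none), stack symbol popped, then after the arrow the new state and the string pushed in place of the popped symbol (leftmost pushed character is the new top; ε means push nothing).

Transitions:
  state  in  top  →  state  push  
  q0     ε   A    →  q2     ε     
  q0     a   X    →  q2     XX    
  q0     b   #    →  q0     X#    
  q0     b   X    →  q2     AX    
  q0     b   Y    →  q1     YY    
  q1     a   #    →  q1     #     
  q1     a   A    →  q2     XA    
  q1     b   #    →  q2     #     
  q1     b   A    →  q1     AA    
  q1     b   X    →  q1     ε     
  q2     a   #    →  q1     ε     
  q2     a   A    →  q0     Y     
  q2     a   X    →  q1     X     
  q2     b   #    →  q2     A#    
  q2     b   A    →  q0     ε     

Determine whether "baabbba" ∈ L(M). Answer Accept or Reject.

Accept

(q0, baabbba, #)
  read b, top #: go to q0, push X# → (q0, aabbba, X#)
  read a, top X: go to q2, push XX → (q2, abbba, XX#)
  read a, top X: go to q1, push X → (q1, bbba, XX#)
  read b, top X: go to q1, push ε → (q1, bba, X#)
  read b, top X: go to q1, push ε → (q1, ba, #)
  read b, top #: go to q2, push # → (q2, a, #)
  read a, top #: go to q1, push ε → (q1, ε, ε)
All input consumed and the stack is empty.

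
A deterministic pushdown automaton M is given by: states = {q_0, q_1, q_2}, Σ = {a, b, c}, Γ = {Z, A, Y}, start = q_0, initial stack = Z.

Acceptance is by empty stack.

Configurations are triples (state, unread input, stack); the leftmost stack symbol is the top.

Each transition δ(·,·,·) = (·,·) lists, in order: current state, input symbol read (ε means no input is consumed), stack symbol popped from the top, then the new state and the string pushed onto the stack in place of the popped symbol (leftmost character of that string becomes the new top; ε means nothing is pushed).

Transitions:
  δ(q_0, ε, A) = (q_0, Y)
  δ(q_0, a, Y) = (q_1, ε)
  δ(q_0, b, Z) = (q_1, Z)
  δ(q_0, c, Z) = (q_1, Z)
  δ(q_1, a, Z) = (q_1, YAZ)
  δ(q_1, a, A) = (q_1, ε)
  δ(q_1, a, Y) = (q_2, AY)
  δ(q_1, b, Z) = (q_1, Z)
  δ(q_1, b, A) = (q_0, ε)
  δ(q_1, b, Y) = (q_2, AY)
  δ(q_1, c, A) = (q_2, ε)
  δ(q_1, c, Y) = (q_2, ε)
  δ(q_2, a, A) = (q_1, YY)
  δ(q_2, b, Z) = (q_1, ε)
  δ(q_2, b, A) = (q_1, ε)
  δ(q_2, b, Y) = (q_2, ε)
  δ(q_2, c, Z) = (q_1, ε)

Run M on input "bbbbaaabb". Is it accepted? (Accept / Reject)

Reject

(q_0, bbbbaaabb, Z)
  read b, top Z: go to q_1, push Z → (q_1, bbbaaabb, Z)
  read b, top Z: go to q_1, push Z → (q_1, bbaaabb, Z)
  read b, top Z: go to q_1, push Z → (q_1, baaabb, Z)
  read b, top Z: go to q_1, push Z → (q_1, aaabb, Z)
  read a, top Z: go to q_1, push YAZ → (q_1, aabb, YAZ)
  read a, top Y: go to q_2, push AY → (q_2, abb, AYAZ)
  read a, top A: go to q_1, push YY → (q_1, bb, YYYAZ)
  read b, top Y: go to q_2, push AY → (q_2, b, AYYYAZ)
  read b, top A: go to q_1, push ε → (q_1, ε, YYYAZ)
All input consumed; stack is YYYAZ, not empty, and no further ε-move applies.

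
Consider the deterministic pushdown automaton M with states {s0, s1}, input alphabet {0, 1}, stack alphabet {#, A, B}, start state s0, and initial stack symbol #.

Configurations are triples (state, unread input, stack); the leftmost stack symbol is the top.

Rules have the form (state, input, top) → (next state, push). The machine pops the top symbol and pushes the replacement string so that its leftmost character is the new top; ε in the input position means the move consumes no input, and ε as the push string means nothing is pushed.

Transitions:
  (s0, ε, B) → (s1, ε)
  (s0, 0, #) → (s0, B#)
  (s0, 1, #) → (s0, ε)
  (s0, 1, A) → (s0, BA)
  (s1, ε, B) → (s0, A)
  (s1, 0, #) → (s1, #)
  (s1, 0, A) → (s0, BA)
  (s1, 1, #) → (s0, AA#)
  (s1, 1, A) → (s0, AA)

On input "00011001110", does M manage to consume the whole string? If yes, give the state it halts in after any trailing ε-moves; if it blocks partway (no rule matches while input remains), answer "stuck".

stuck

(s0, 00011001110, #)
  read 0, top #: go to s0, push B# → (s0, 0011001110, B#)
  ε-move, top B: go to s1, push ε → (s1, 0011001110, #)
  read 0, top #: go to s1, push # → (s1, 011001110, #)
  read 0, top #: go to s1, push # → (s1, 11001110, #)
  read 1, top #: go to s0, push AA# → (s0, 1001110, AA#)
  read 1, top A: go to s0, push BA → (s0, 001110, BAA#)
  ε-move, top B: go to s1, push ε → (s1, 001110, AA#)
  read 0, top A: go to s0, push BA → (s0, 01110, BAA#)
  ε-move, top B: go to s1, push ε → (s1, 01110, AA#)
  read 0, top A: go to s0, push BA → (s0, 1110, BAA#)
  ε-move, top B: go to s1, push ε → (s1, 1110, AA#)
  read 1, top A: go to s0, push AA → (s0, 110, AAA#)
  read 1, top A: go to s0, push BA → (s0, 10, BAAA#)
  ε-move, top B: go to s1, push ε → (s1, 10, AAA#)
  read 1, top A: go to s0, push AA → (s0, 0, AAAA#)
No transition for (s0, 0, top A); M blocks with input 0 remaining.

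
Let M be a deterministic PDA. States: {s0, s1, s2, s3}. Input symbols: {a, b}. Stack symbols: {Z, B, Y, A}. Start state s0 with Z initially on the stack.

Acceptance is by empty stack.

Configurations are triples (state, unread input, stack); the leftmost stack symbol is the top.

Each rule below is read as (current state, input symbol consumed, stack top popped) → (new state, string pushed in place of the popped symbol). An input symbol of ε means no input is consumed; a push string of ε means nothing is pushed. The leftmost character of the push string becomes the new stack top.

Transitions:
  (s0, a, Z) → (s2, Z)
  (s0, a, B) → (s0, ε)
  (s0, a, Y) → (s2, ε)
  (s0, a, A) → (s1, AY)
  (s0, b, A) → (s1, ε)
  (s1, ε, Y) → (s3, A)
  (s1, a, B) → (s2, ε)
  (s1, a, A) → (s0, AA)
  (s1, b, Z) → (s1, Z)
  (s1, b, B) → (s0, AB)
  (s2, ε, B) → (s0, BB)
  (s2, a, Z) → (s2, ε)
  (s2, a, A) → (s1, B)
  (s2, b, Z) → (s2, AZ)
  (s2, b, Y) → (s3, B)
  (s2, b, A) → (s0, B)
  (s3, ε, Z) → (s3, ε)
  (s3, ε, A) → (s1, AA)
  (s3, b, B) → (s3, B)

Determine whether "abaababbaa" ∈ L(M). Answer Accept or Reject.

(s0, abaababbaa, Z)
  read a, top Z: go to s2, push Z → (s2, baababbaa, Z)
  read b, top Z: go to s2, push AZ → (s2, aababbaa, AZ)
  read a, top A: go to s1, push B → (s1, ababbaa, BZ)
  read a, top B: go to s2, push ε → (s2, babbaa, Z)
  read b, top Z: go to s2, push AZ → (s2, abbaa, AZ)
  read a, top A: go to s1, push B → (s1, bbaa, BZ)
  read b, top B: go to s0, push AB → (s0, baa, ABZ)
  read b, top A: go to s1, push ε → (s1, aa, BZ)
  read a, top B: go to s2, push ε → (s2, a, Z)
  read a, top Z: go to s2, push ε → (s2, ε, ε)
All input consumed and the stack is empty.

Accept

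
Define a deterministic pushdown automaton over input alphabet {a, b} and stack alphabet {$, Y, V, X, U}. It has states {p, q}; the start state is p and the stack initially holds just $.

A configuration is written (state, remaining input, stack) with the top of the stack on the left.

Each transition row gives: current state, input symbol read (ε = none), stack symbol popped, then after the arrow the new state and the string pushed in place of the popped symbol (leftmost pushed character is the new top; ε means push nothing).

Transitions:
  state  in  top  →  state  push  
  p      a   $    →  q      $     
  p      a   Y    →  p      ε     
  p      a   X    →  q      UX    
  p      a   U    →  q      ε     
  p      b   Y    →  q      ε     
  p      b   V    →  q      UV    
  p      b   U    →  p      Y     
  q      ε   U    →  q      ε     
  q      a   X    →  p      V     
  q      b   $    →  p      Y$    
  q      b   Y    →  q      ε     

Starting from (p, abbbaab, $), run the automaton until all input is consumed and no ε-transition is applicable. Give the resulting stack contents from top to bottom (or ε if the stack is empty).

(p, abbbaab, $)
  read a, top $: go to q, push $ → (q, bbbaab, $)
  read b, top $: go to p, push Y$ → (p, bbaab, Y$)
  read b, top Y: go to q, push ε → (q, baab, $)
  read b, top $: go to p, push Y$ → (p, aab, Y$)
  read a, top Y: go to p, push ε → (p, ab, $)
  read a, top $: go to q, push $ → (q, b, $)
  read b, top $: go to p, push Y$ → (p, ε, Y$)
All input consumed in state p with stack Y$.

Y$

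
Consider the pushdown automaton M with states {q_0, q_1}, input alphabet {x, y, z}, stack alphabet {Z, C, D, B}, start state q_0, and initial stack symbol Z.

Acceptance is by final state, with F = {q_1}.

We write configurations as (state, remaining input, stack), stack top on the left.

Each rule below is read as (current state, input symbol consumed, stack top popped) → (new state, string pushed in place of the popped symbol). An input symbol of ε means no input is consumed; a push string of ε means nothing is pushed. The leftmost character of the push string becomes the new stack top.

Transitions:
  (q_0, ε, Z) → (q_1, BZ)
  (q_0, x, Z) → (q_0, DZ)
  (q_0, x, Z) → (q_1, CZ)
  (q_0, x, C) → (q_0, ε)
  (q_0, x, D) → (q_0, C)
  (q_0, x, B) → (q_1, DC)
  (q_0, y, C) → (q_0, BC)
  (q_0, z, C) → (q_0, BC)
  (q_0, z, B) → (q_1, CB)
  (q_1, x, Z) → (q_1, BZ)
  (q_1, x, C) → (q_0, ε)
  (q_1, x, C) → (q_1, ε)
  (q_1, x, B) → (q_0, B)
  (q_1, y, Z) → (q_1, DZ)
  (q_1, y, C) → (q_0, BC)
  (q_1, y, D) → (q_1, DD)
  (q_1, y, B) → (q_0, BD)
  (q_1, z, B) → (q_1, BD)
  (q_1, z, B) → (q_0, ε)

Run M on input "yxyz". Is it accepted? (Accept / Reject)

No computation consumes all input and reaches a final state.

Reject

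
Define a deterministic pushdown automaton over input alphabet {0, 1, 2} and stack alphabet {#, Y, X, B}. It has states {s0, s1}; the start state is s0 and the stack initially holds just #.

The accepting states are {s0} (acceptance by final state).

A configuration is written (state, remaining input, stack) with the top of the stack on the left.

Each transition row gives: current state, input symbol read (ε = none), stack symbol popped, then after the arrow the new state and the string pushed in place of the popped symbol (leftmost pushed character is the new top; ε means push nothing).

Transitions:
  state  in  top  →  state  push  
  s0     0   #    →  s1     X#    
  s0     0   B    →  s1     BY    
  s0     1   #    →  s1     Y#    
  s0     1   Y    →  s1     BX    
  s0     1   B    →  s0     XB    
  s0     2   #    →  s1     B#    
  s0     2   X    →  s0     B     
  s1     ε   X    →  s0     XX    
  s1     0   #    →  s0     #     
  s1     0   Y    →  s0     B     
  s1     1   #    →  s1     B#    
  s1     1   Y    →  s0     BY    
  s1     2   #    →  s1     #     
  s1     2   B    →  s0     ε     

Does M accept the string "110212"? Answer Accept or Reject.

(s0, 110212, #)
  read 1, top #: go to s1, push Y# → (s1, 10212, Y#)
  read 1, top Y: go to s0, push BY → (s0, 0212, BY#)
  read 0, top B: go to s1, push BY → (s1, 212, BYY#)
  read 2, top B: go to s0, push ε → (s0, 12, YY#)
  read 1, top Y: go to s1, push BX → (s1, 2, BXY#)
  read 2, top B: go to s0, push ε → (s0, ε, XY#)
All input consumed; state s0 ∈ F.

Accept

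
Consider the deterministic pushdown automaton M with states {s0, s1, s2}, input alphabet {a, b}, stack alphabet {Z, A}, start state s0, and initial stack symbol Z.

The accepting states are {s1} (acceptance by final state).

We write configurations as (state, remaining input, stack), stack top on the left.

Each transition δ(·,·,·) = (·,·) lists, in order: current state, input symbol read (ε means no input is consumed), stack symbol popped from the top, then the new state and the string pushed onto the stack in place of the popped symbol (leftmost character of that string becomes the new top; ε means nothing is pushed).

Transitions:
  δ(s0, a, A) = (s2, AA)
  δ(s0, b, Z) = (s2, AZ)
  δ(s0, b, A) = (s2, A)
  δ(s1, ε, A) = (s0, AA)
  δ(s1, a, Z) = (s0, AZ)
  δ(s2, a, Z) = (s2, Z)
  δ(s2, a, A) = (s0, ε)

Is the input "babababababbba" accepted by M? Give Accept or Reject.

(s0, babababababbba, Z)
  read b, top Z: go to s2, push AZ → (s2, abababababbba, AZ)
  read a, top A: go to s0, push ε → (s0, bababababbba, Z)
  read b, top Z: go to s2, push AZ → (s2, ababababbba, AZ)
  read a, top A: go to s0, push ε → (s0, babababbba, Z)
  read b, top Z: go to s2, push AZ → (s2, abababbba, AZ)
  read a, top A: go to s0, push ε → (s0, bababbba, Z)
  read b, top Z: go to s2, push AZ → (s2, ababbba, AZ)
  read a, top A: go to s0, push ε → (s0, babbba, Z)
  read b, top Z: go to s2, push AZ → (s2, abbba, AZ)
  read a, top A: go to s0, push ε → (s0, bbba, Z)
  read b, top Z: go to s2, push AZ → (s2, bba, AZ)
No transition applies at (s2, bba, AZ); input not fully consumed.

Reject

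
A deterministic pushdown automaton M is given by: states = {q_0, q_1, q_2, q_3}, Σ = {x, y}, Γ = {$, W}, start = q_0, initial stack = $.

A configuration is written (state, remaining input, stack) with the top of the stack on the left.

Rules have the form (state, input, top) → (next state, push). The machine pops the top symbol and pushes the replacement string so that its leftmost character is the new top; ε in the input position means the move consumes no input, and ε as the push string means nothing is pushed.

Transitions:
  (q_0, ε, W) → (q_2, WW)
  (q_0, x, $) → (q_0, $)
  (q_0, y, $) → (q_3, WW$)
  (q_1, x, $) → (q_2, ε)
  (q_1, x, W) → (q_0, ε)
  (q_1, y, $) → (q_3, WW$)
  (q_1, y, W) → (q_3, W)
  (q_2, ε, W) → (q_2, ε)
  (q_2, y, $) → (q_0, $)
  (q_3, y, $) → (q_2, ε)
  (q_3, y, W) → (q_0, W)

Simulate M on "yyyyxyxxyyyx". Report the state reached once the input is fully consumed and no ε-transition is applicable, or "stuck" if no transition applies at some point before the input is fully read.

(q_0, yyyyxyxxyyyx, $) ⊢ (q_3, yyyxyxxyyyx, WW$) ⊢ (q_0, yyxyxxyyyx, WW$) ⊢ (q_2, yyxyxxyyyx, WWW$) ⊢ (q_2, yyxyxxyyyx, WW$) ⊢ (q_2, yyxyxxyyyx, W$) ⊢ (q_2, yyxyxxyyyx, $) ⊢ (q_0, yxyxxyyyx, $) ⊢ (q_3, xyxxyyyx, WW$)
No transition for (q_3, x, top W); M blocks with input xyxxyyyx remaining.

stuck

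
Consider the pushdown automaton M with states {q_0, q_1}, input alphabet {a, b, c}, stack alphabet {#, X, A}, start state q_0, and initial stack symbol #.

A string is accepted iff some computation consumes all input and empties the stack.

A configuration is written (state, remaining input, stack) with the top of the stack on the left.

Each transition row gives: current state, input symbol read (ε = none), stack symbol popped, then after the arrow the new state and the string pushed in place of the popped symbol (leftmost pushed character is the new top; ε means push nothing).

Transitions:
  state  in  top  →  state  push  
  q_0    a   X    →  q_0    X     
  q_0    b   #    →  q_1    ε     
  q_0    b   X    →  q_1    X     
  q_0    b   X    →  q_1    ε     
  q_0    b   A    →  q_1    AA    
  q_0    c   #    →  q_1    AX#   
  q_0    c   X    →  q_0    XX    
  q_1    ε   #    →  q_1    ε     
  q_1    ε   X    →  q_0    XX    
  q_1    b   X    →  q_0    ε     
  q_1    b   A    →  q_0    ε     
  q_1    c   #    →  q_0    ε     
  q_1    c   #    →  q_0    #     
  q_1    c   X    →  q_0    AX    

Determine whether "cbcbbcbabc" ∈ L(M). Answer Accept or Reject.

Accept

One accepting computation: (q_0, cbcbbcbabc, #) ⊢ (q_1, bcbbcbabc, AX#) ⊢ (q_0, cbbcbabc, X#) ⊢ (q_0, bbcbabc, XX#) ⊢ (q_1, bcbabc, X#) ⊢ (q_0, cbabc, #) ⊢ (q_1, babc, AX#) ⊢ (q_0, abc, X#) ⊢ (q_0, bc, X#) ⊢ (q_1, c, #) ⊢ (q_0, ε, ε)
All input consumed and the stack is empty.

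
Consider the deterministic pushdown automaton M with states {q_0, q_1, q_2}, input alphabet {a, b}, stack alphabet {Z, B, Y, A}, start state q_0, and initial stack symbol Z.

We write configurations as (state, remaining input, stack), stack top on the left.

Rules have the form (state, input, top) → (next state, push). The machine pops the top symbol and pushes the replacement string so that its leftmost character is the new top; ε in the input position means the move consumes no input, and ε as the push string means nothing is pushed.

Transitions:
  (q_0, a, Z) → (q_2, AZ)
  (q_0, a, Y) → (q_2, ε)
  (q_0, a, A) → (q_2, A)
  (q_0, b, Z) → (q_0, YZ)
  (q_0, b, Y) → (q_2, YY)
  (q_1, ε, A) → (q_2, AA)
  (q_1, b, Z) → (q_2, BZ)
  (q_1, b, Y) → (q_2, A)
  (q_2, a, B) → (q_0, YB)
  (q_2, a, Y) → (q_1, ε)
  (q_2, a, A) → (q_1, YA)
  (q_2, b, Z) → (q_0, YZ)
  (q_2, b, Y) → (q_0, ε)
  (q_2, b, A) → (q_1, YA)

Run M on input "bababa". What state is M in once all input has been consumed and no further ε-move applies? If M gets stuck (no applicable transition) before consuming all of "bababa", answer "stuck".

q_2

(q_0, bababa, Z)
  read b, top Z: go to q_0, push YZ → (q_0, ababa, YZ)
  read a, top Y: go to q_2, push ε → (q_2, baba, Z)
  read b, top Z: go to q_0, push YZ → (q_0, aba, YZ)
  read a, top Y: go to q_2, push ε → (q_2, ba, Z)
  read b, top Z: go to q_0, push YZ → (q_0, a, YZ)
  read a, top Y: go to q_2, push ε → (q_2, ε, Z)
All input consumed; M is in state q_2.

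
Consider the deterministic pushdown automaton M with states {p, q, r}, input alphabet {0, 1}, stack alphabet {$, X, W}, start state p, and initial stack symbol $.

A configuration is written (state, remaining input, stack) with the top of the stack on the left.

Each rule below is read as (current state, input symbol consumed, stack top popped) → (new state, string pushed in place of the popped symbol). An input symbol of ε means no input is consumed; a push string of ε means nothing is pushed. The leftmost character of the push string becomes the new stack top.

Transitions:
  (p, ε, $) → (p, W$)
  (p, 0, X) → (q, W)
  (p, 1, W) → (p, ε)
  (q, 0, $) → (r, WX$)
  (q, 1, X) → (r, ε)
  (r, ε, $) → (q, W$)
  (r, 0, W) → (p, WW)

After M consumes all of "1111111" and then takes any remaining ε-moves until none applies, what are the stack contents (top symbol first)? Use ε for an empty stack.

W$

(p, 1111111, $)
  ε-move, top $: go to p, push W$ → (p, 1111111, W$)
  read 1, top W: go to p, push ε → (p, 111111, $)
  ε-move, top $: go to p, push W$ → (p, 111111, W$)
  read 1, top W: go to p, push ε → (p, 11111, $)
  ε-move, top $: go to p, push W$ → (p, 11111, W$)
  read 1, top W: go to p, push ε → (p, 1111, $)
  ε-move, top $: go to p, push W$ → (p, 1111, W$)
  read 1, top W: go to p, push ε → (p, 111, $)
  ε-move, top $: go to p, push W$ → (p, 111, W$)
  read 1, top W: go to p, push ε → (p, 11, $)
  ε-move, top $: go to p, push W$ → (p, 11, W$)
  read 1, top W: go to p, push ε → (p, 1, $)
  ε-move, top $: go to p, push W$ → (p, 1, W$)
  read 1, top W: go to p, push ε → (p, ε, $)
  ε-move, top $: go to p, push W$ → (p, ε, W$)
All input consumed in state p with stack W$.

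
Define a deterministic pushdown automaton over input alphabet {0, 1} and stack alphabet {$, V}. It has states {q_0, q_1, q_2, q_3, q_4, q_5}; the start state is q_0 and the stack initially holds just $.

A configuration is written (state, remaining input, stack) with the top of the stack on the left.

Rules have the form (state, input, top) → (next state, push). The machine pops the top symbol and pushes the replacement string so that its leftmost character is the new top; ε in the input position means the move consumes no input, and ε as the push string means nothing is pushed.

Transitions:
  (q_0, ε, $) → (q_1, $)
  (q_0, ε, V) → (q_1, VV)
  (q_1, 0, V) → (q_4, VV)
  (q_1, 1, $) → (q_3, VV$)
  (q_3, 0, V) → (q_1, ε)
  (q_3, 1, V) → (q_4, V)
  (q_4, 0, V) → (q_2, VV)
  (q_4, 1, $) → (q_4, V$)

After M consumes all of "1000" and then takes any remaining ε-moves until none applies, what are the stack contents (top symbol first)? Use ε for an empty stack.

VVV$

(q_0, 1000, $) ⊢ (q_1, 1000, $) ⊢ (q_3, 000, VV$) ⊢ (q_1, 00, V$) ⊢ (q_4, 0, VV$) ⊢ (q_2, ε, VVV$)
All input consumed in state q_2 with stack VVV$.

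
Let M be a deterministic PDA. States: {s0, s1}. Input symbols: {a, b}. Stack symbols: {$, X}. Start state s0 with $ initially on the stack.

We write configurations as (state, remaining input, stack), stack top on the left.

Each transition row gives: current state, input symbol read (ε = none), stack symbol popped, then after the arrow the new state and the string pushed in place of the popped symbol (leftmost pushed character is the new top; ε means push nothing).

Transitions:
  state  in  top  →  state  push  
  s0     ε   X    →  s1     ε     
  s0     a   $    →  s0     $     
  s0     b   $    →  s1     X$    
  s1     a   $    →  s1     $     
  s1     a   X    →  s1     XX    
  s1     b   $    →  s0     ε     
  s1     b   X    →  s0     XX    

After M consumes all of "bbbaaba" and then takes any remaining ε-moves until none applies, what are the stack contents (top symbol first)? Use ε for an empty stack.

(s0, bbbaaba, $)
  read b, top $: go to s1, push X$ → (s1, bbaaba, X$)
  read b, top X: go to s0, push XX → (s0, baaba, XX$)
  ε-move, top X: go to s1, push ε → (s1, baaba, X$)
  read b, top X: go to s0, push XX → (s0, aaba, XX$)
  ε-move, top X: go to s1, push ε → (s1, aaba, X$)
  read a, top X: go to s1, push XX → (s1, aba, XX$)
  read a, top X: go to s1, push XX → (s1, ba, XXX$)
  read b, top X: go to s0, push XX → (s0, a, XXXX$)
  ε-move, top X: go to s1, push ε → (s1, a, XXX$)
  read a, top X: go to s1, push XX → (s1, ε, XXXX$)
All input consumed in state s1 with stack XXXX$.

XXXX$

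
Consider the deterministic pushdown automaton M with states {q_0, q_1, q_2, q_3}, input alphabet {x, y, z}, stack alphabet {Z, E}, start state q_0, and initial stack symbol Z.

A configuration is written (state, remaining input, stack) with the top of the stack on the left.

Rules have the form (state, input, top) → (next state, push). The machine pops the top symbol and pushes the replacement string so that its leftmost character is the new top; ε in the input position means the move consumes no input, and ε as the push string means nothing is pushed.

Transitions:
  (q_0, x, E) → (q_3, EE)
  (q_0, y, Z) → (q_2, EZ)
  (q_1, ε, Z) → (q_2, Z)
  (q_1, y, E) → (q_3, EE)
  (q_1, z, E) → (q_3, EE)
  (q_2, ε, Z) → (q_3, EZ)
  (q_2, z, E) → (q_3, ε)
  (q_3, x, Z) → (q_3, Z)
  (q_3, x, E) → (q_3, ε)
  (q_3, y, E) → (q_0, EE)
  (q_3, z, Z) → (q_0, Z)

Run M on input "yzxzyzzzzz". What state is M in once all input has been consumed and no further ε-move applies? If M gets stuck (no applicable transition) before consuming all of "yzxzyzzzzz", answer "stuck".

(q_0, yzxzyzzzzz, Z)
  read y, top Z: go to q_2, push EZ → (q_2, zxzyzzzzz, EZ)
  read z, top E: go to q_3, push ε → (q_3, xzyzzzzz, Z)
  read x, top Z: go to q_3, push Z → (q_3, zyzzzzz, Z)
  read z, top Z: go to q_0, push Z → (q_0, yzzzzz, Z)
  read y, top Z: go to q_2, push EZ → (q_2, zzzzz, EZ)
  read z, top E: go to q_3, push ε → (q_3, zzzz, Z)
  read z, top Z: go to q_0, push Z → (q_0, zzz, Z)
No transition for (q_0, z, top Z); M blocks with input zzz remaining.

stuck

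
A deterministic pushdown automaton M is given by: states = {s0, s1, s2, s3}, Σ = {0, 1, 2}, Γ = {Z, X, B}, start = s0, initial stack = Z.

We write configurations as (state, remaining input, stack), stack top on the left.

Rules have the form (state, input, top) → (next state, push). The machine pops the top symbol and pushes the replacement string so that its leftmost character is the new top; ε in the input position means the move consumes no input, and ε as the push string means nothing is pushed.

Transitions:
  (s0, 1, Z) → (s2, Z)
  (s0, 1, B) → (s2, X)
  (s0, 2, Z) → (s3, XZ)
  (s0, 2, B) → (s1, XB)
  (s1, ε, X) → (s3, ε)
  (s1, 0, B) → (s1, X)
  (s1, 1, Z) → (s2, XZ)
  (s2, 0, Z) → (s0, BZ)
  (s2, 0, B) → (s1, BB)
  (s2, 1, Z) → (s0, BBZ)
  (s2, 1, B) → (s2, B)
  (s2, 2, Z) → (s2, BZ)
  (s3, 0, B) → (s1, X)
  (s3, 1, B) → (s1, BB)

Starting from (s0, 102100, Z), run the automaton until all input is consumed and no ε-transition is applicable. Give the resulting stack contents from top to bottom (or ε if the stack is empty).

(s0, 102100, Z) ⊢ (s2, 02100, Z) ⊢ (s0, 2100, BZ) ⊢ (s1, 100, XBZ) ⊢ (s3, 100, BZ) ⊢ (s1, 00, BBZ) ⊢ (s1, 0, XBZ) ⊢ (s3, 0, BZ) ⊢ (s1, ε, XZ) ⊢ (s3, ε, Z)
All input consumed in state s3 with stack Z.

Z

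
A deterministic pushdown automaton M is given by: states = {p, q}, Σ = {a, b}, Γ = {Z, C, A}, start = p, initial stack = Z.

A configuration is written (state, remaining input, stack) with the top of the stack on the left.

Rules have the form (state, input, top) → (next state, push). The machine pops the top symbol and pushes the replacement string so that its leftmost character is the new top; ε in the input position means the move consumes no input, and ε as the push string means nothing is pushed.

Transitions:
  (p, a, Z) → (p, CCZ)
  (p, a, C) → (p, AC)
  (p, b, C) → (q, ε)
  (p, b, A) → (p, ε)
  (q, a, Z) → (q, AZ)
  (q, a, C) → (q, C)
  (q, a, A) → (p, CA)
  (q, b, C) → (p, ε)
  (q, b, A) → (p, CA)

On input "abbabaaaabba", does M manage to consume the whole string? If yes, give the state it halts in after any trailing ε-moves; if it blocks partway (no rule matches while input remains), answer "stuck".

(p, abbabaaaabba, Z) ⊢ (p, bbabaaaabba, CCZ) ⊢ (q, babaaaabba, CZ) ⊢ (p, abaaaabba, Z) ⊢ (p, baaaabba, CCZ) ⊢ (q, aaaabba, CZ) ⊢ (q, aaabba, CZ) ⊢ (q, aabba, CZ) ⊢ (q, abba, CZ) ⊢ (q, bba, CZ) ⊢ (p, ba, Z)
No transition for (p, b, top Z); M blocks with input ba remaining.

stuck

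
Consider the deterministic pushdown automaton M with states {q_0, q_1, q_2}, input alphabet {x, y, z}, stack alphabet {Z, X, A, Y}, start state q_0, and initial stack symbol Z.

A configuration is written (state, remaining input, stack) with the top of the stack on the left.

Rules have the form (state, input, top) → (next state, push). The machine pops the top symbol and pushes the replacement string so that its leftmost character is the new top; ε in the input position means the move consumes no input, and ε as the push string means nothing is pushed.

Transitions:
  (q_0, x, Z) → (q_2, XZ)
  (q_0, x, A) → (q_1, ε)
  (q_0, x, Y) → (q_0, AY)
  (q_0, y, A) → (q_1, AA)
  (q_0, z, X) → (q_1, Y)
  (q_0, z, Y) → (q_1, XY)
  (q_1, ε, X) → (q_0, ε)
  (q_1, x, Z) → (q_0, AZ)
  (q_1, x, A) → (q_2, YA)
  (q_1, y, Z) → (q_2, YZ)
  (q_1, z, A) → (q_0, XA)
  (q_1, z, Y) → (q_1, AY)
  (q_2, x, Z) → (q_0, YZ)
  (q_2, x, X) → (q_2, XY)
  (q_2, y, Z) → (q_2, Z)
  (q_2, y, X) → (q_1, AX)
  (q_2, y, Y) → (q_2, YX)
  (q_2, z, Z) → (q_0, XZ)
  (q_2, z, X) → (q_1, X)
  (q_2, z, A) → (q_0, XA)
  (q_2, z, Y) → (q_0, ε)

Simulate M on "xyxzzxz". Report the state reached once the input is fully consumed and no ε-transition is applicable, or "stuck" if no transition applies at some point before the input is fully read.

stuck

(q_0, xyxzzxz, Z) ⊢ (q_2, yxzzxz, XZ) ⊢ (q_1, xzzxz, AXZ) ⊢ (q_2, zzxz, YAXZ) ⊢ (q_0, zxz, AXZ)
No transition for (q_0, z, top A); M blocks with input zxz remaining.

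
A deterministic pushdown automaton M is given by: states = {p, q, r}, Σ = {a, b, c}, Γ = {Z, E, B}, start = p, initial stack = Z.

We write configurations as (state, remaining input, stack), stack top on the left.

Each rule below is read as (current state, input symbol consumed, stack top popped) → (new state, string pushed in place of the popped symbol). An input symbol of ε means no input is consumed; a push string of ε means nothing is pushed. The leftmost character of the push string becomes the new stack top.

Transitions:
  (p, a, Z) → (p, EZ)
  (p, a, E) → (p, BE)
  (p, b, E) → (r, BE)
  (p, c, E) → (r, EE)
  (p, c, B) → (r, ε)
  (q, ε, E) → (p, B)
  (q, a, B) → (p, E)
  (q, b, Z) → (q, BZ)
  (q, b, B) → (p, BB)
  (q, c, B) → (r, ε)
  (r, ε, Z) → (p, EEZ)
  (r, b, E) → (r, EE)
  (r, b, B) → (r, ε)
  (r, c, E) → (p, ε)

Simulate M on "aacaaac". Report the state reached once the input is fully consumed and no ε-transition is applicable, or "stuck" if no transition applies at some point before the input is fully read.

(p, aacaaac, Z)
  read a, top Z: go to p, push EZ → (p, acaaac, EZ)
  read a, top E: go to p, push BE → (p, caaac, BEZ)
  read c, top B: go to r, push ε → (r, aaac, EZ)
No transition for (r, a, top E); M blocks with input aaac remaining.

stuck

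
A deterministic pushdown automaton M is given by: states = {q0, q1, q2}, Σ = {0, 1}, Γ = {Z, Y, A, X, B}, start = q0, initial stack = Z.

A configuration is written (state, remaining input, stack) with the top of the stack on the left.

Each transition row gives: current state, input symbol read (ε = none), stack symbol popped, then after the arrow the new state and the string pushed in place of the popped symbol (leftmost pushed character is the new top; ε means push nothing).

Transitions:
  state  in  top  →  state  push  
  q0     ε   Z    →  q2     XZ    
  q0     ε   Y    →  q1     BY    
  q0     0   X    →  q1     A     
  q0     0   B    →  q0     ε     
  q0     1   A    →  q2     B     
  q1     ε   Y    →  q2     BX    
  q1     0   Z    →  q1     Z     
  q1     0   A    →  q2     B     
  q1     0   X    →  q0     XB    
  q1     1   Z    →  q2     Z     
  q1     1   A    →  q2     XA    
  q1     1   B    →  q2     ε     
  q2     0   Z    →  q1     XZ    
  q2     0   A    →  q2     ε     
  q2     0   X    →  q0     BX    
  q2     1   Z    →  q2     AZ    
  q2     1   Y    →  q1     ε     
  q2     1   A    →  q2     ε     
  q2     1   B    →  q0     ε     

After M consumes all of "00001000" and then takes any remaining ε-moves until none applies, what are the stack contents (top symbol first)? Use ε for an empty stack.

AZ

(q0, 00001000, Z)
  ε-move, top Z: go to q2, push XZ → (q2, 00001000, XZ)
  read 0, top X: go to q0, push BX → (q0, 0001000, BXZ)
  read 0, top B: go to q0, push ε → (q0, 001000, XZ)
  read 0, top X: go to q1, push A → (q1, 01000, AZ)
  read 0, top A: go to q2, push B → (q2, 1000, BZ)
  read 1, top B: go to q0, push ε → (q0, 000, Z)
  ε-move, top Z: go to q2, push XZ → (q2, 000, XZ)
  read 0, top X: go to q0, push BX → (q0, 00, BXZ)
  read 0, top B: go to q0, push ε → (q0, 0, XZ)
  read 0, top X: go to q1, push A → (q1, ε, AZ)
All input consumed in state q1 with stack AZ.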